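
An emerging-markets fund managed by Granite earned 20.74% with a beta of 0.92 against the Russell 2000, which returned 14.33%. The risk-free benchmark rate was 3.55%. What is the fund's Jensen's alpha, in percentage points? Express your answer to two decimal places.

7.27

CAPM expected return = Rf + β(Rm − Rf) = 3.55% + 0.92 × (14.33% − 3.55%) = 3.55 + 0.92 × 10.78 = 13.4676%
Jensen's α = Rp − E[R] = 20.74% − 13.4676% = 7.2724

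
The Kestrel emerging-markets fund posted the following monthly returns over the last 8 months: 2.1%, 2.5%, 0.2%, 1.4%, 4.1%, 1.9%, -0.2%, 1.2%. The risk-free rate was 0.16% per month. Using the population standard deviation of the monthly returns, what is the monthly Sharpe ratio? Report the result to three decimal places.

1.179

μ = (2.1 + 2.5 + 0.2 + 1.4 + 4.1 + 1.9 − 0.2 + 1.2) / 8 = 1.6500%
Σ(r − μ)² = 12.7800; population σ = √(12.7800/8) = 1.2639%
Sharpe = (μ − rf) / σ = (1.6500 − 0.16) / 1.2639 = 1.4900 / 1.2639 = 1.1789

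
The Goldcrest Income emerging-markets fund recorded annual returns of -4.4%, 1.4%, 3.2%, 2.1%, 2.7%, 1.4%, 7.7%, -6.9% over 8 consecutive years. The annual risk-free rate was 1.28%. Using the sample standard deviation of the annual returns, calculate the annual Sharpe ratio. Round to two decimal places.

Mean return r̄ = 7.20 / 8 = 0.9000%
Σ(r − r̄)² = (-4.4 − 0.9000)² + (1.4 − 0.9000)² + (3.2 − 0.9000)² + … = 145.6400
sample σ = √(145.6400 / 7) = √20.8057 = 4.5613%
Sharpe = (r̄ − rf) / σ = (0.9000 − 1.28) / 4.5613 = -0.3800 / 4.5613 = -0.0833

-0.08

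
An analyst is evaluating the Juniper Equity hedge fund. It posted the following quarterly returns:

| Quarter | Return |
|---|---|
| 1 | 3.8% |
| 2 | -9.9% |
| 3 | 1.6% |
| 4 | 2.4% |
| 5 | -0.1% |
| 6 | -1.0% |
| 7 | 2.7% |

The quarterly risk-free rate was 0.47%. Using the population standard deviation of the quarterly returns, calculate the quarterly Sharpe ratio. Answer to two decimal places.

-0.13

μ = (3.8 − 9.9 + 1.6 + 2.4 − 0.1 − 1 + 2.7) / 7 = -0.0714%
Σ(r − μ)² = (3.8 − (-0.0714))² + (-9.9 − (-0.0714))² + … = 129.0343
σ = √[129.0343 / 7] = 4.2934%
Sharpe = (μ − rf) / σ = (-0.0714 − 0.47) / 4.2934 = -0.5414 / 4.2934 = -0.1261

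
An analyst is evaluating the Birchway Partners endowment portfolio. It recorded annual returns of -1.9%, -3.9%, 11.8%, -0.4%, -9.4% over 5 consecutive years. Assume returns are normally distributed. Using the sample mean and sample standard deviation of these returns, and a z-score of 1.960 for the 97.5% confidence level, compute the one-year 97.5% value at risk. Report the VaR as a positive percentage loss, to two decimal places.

16.06

Mean return μ = -3.80 / 5 = -0.7600%
Σ(r − μ)² = (-1.9 − (-0.7600))² + (-3.9 − (-0.7600))² + (11.8 − (-0.7600))² + … = 243.6920
sample σ = √(243.6920 / 4) = √60.9230 = 7.8053%
VaR = −(μ − z·σ) = −(-0.7600 − 1.960 × 7.8053) = −(-16.0584) = 16.0584%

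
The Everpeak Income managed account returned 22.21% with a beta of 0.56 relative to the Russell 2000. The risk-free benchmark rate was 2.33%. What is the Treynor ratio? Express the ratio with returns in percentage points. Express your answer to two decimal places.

Treynor = (Rp − Rf) / β = (22.21% − 2.33%) / 0.56 = 19.88 / 0.56 = 35.5000

35.50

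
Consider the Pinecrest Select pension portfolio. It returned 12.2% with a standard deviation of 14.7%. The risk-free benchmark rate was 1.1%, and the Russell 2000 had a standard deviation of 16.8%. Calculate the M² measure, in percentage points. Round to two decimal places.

13.79

Sharpe = (Rp − Rf) / σp = (12.2% − 1.1%) / 14.7% = 0.7551
M² = Rf + Sharpe × σm = 1.1% + 0.7551 × 16.8% = 13.7857%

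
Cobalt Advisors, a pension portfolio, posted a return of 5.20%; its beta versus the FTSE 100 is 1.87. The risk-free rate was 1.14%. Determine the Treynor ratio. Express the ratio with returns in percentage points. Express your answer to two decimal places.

2.17

Treynor = (Rp − Rf) / β = (5.20% − 1.14%) / 1.87 = 4.06 / 1.87 = 2.1711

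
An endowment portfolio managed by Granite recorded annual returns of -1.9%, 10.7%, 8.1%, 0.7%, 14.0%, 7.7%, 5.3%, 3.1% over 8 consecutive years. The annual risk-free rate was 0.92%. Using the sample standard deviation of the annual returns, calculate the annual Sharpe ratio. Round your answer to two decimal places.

r̄ = (-1.9 + 10.7 + 8.1 + 0.7 + 14 + 7.7 + 5.3 + 3.1) / 8 = 5.9625%
Sample σ = √[Σ(r − r̄)² / 7] = √[192.7788 / 7] = √27.5398 = 5.2478%
Sharpe = (r̄ − rf) / σ = (5.9625 − 0.92) / 5.2478 = 5.0425 / 5.2478 = 0.9609

0.96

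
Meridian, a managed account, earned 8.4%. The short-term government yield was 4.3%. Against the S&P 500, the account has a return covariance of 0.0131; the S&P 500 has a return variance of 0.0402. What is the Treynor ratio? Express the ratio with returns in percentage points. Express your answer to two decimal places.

β = Cov / Var = 0.0131 / 0.0402 = 0.3259
Treynor = (Rp − Rf) / β = (8.4% − 4.3%) / 0.3259 = 4.10 / 0.3259 = 12.5805

12.58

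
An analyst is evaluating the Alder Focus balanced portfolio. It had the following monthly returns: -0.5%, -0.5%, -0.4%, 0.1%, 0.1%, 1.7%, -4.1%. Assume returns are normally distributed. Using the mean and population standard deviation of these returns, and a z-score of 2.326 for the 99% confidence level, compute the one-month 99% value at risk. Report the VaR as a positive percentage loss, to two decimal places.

4.30

Mean return r̄ = -3.60 / 7 = -0.5143%
Σ(r − r̄)² = (-0.5 − (-0.5143))² + (-0.5 − (-0.5143))² + … = 18.5286
population σ = √(18.5286 / 7) = √2.6469 = 1.6269%
VaR = −(r̄ − z·σ) = −(-0.5143 − 2.326 × 1.6269) = −(-4.2985) = 4.2985%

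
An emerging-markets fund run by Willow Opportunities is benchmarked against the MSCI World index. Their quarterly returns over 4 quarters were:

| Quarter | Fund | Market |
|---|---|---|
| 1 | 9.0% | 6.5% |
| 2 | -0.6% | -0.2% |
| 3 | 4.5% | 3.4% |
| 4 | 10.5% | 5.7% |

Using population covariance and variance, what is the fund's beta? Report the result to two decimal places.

r̄p = 5.8500%,  r̄m = 3.8500%
Cov = Σ(rp − r̄p)(rm − r̄m) / 4 = 10.9200
Var(rm) = Σ(rm − r̄m)² / 4 = 6.7625
β = Cov / Var = 10.9200 / 6.7625 = 1.6148

1.61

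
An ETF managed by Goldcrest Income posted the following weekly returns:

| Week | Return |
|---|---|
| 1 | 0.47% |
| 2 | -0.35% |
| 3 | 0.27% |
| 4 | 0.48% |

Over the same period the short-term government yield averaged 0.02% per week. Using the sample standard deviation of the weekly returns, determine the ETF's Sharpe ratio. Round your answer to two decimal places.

0.51

r̄ = (0.47 − 0.35 + 0.27 + 0.48) / 4 = 0.870 / 4 = 0.2175%
Σ(r − r̄)² = (0.47 − 0.2175)² + (-0.35 − 0.2175)² + (0.27 − 0.2175)² + … = 0.4575
sample σ = √(0.4575 / 3) = √0.1525 = 0.3905%
Sharpe = (r̄ − rf) / σ = (0.2175 − 0.02) / 0.3905 = 0.1975 / 0.3905 = 0.5058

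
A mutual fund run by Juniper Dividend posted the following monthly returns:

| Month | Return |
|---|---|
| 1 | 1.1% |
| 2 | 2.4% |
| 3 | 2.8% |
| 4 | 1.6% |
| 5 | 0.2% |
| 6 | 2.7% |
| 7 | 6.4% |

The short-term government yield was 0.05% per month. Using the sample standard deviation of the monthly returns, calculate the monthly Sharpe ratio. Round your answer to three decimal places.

Mean return r̄ = 17.20 / 7 = 2.4571%
Σ(r − r̄)² = 23.3971; sample σ = √(23.3971/6) = 1.9747%
Sharpe = (r̄ − rf) / σ = (2.4571 − 0.05) / 1.9747 = 2.4071 / 1.9747 = 1.2190

1.219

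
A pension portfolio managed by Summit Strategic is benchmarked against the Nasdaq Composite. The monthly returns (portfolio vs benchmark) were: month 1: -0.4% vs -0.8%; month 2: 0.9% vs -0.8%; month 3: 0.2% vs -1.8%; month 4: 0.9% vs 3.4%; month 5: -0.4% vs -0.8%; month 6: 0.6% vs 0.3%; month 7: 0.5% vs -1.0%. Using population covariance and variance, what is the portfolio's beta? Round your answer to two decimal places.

0.16

r̄p = 0.3286%,  r̄m = -0.2143%
Cov = Σ(rp − r̄p)(rm − r̄m) / 7 = 0.3990
Var(rm) = Σ(rm − r̄m)² / 7 = 2.4984
β = Cov / Var = 0.3990 / 2.4984 = 0.1597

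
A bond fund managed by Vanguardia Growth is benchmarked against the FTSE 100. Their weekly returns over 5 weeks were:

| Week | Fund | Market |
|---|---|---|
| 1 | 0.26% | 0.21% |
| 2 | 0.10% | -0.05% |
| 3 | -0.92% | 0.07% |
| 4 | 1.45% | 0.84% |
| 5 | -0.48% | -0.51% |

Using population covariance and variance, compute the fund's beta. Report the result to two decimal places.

r̄p = 0.0820%,  r̄m = 0.1120%
Cov = Σ(rp − r̄p)(rm − r̄m) / 5 = 0.2804
Var(rm) = Σ(rm − r̄m)² / 5 = 0.1909
β = Cov / Var = 0.2804 / 0.1909 = 1.4688

1.47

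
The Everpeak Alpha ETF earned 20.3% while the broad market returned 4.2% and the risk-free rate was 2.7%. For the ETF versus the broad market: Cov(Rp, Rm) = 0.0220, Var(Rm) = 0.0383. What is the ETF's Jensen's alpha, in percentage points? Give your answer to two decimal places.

β = Cov / Var = 0.0220 / 0.0383 = 0.5744
E[R] = Rf + β(Rm − Rf) = 2.7% + 0.5744 × (4.2% − 2.7%) = 3.5616%
α = Rp − E[R] = 20.3% − 3.5616% = 16.7384

16.74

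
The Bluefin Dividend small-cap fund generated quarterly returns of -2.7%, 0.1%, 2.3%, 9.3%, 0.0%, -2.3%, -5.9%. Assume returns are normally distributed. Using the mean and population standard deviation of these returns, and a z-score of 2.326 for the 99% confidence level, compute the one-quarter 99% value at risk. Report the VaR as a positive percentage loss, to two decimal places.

10.25

r̄ = (-2.7 + 0.1 + 2.3 + 9.3 + 0 − 2.3 − 5.9) / 7 = 0.80 / 7 = 0.1143%
Σ(r − r̄)² = 139.0886; population σ = √(139.0886/7) = 4.4576%
VaR = −(r̄ − z·σ) = −(0.1143 − 2.326 × 4.4576) = −(-10.2541) = 10.2541%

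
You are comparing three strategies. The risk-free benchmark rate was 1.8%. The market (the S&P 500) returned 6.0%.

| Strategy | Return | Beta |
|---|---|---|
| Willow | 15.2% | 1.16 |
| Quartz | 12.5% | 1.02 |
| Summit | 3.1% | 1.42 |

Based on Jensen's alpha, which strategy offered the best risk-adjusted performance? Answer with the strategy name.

Willow

Willow: α = 15.2% − [1.8% + 1.16 × (6.0% − 1.8%)] = 8.528
Quartz: α = 12.5% − [1.8% + 1.02 × (6.0% − 1.8%)] = 6.416
Summit: α = 3.1% − [1.8% + 1.42 × (6.0% − 1.8%)] = -4.664
Highest: Willow (8.528).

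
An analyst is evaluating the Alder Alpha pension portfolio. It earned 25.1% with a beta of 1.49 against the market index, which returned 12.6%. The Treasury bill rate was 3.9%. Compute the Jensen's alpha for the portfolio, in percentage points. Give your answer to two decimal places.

CAPM expected return = Rf + β(Rm − Rf) = 3.9% + 1.49 × (12.6% − 3.9%) = 3.9 + 1.49 × 8.70 = 16.8630%
Jensen's α = Rp − E[R] = 25.1% − 16.8630% = 8.2370

8.24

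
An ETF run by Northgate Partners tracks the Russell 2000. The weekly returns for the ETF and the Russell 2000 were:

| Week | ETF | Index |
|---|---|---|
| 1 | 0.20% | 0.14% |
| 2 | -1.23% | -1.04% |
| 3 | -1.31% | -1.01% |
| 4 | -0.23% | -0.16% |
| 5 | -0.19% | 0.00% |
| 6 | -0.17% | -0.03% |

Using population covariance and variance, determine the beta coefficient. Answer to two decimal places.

r̄p = -0.4883%,  r̄m = -0.3500%
Cov = Σ(rp − r̄p)(rm − r̄m) / 6 = 0.2745
Var(rm) = Σ(rm − r̄m)² / 6 = 0.2355
β = Cov / Var = 0.2745 / 0.2355 = 1.1656

1.17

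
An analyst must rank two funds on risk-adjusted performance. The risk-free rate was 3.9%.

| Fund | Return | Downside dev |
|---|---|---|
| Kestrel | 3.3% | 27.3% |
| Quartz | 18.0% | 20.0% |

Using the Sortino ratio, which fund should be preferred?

Quartz

Kestrel: Sortino ratio = (3.3% − 3.9%) / 27.3% = -0.022
Quartz: Sortino ratio = (18.0% − 3.9%) / 20.0% = 0.705
Highest: Quartz (0.705).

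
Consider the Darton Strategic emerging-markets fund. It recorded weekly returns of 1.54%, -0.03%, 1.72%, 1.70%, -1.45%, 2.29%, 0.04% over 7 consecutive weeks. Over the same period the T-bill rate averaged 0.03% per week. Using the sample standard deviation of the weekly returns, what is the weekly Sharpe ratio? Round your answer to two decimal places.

Mean return r̄ = 5.810 / 7 = 0.8300%
Σ(r − r̄)² = 10.7468; sample σ = √(10.7468/6) = 1.3383%
Sharpe = (r̄ − rf) / σ = (0.8300 − 0.03) / 1.3383 = 0.8000 / 1.3383 = 0.5978

0.60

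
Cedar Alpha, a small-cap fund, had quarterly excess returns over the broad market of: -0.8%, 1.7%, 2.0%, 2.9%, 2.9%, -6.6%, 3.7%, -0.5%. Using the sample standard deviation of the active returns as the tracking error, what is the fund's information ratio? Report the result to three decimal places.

0.198

r̄ = (-0.8 + 1.7 + 2 + 2.9 + 2.9 − 6.6 + 3.7 − 0.5) / 8 = 0.6625%
Sample std dev = √[78.3388 / 7] = 3.3453%
IR = r̄ / tracking error = 0.6625 / 3.3453 = 0.1980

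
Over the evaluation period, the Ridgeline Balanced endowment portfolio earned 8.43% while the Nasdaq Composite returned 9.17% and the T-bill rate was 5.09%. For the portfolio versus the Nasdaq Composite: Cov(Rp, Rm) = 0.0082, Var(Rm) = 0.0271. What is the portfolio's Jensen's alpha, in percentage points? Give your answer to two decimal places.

β = Cov / Var = 0.0082 / 0.0271 = 0.3026
E[R] = Rf + β(Rm − Rf) = 5.09% + 0.3026 × (9.17% − 5.09%) = 6.3246%
α = Rp − E[R] = 8.43% − 6.3246% = 2.1054

2.11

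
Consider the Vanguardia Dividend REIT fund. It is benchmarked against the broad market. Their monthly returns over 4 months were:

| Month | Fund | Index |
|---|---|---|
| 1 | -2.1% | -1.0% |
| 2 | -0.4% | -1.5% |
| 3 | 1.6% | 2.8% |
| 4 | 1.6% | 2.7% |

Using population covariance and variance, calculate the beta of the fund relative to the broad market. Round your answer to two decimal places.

0.68

r̄p = 0.1750%,  r̄m = 0.7500%
Cov = Σ(rp − r̄p)(rm − r̄m) / 4 = 2.7438
Var(rm) = Σ(rm − r̄m)² / 4 = 4.0325
β = Cov / Var = 2.7438 / 4.0325 = 0.6804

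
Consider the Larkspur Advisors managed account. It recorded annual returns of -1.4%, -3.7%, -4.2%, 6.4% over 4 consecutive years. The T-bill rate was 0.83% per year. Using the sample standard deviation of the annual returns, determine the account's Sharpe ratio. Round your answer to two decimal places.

μ = (-1.4 − 3.7 − 4.2 + 6.4) / 4 = -2.90 / 4 = -0.7250%
Sample σ = √[Σ(r − μ)² / 3] = √[72.1475 / 3] = √24.0492 = 4.9040%
Sharpe = (μ − rf) / σ = (-0.7250 − 0.83) / 4.9040 = -1.5550 / 4.9040 = -0.3171

-0.32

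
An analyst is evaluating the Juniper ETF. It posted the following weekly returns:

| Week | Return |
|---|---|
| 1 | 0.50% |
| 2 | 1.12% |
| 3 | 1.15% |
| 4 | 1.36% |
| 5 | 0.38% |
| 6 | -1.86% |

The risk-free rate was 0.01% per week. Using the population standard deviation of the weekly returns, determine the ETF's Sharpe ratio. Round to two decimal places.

r̄ = (0.5 + 1.12 + 1.15 + 1.36 + 0.38 − 1.86) / 6 = 2.650 / 6 = 0.4417%
Population σ = √[Σ(r − r̄)² / 6] = √[7.1101 / 6] = √1.1850 = 1.0886%
Sharpe = (r̄ − rf) / σ = (0.4417 − 0.01) / 1.0886 = 0.4317 / 1.0886 = 0.3966

0.40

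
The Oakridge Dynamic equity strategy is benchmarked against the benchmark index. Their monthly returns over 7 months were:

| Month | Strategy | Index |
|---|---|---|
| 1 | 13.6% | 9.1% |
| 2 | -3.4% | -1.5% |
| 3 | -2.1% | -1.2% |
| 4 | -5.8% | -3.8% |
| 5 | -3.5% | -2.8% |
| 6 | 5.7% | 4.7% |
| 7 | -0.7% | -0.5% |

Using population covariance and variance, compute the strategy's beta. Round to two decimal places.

r̄p = 0.5429%,  r̄m = 0.5714%
Cov = Σ(rp − r̄p)(rm − r̄m) / 7 = 26.8841
Var(rm) = Σ(rm − r̄m)² / 7 = 18.4049
β = Cov / Var = 26.8841 / 18.4049 = 1.4607

1.46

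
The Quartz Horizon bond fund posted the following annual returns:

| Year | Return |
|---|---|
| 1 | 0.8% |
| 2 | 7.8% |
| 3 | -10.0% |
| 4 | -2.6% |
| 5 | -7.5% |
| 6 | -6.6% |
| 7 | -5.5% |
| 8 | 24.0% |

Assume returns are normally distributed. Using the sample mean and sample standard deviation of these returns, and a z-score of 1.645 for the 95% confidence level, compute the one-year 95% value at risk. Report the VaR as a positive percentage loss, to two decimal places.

Mean return r̄ = 0.40 / 8 = 0.0500%
Σ(r − r̄)² = (0.8 − 0.0500)² + (7.8 − 0.0500)² + … = 874.2800
σ = √[874.2800 / 7] = 11.1757%
VaR = −(r̄ − z·σ) = −(0.0500 − 1.645 × 11.1757) = −(-18.3340) = 18.3340%

18.33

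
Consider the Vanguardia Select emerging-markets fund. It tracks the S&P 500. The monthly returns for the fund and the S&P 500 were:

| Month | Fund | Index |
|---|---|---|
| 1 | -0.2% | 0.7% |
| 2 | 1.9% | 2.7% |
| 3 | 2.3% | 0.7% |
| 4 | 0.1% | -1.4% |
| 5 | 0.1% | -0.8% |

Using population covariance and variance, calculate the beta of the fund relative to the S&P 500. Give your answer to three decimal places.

r̄p = 0.8400%,  r̄m = 0.3800%
Cov = Σ(rp − r̄p)(rm − r̄m) / 5 = 0.9568
Var(rm) = Σ(rm − r̄m)² / 5 = 2.0296
β = Cov / Var = 0.9568 / 2.0296 = 0.4714

0.471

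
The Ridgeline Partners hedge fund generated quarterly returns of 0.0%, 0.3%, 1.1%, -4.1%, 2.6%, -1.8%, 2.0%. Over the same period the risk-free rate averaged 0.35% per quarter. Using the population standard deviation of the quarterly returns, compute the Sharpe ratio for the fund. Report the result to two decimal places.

-0.16

r̄ = (0 + 0.3 + 1.1 − 4.1 + 2.6 − 1.8 + 2) / 7 = 0.0143%
Σ(r − r̄)² = (0 − 0.0143)² + (0.3 − 0.0143)² + … = 32.1086
σ = √[32.1086 / 7] = 2.1417%
Sharpe = (r̄ − rf) / σ = (0.0143 − 0.35) / 2.1417 = -0.3357 / 2.1417 = -0.1567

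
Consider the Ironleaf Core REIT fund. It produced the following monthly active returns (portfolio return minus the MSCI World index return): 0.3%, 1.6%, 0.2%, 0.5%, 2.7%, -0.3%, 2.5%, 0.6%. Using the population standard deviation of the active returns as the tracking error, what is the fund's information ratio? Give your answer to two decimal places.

r̄ = (0.3 + 1.6 + 0.2 + 0.5 + 2.7 − 0.3 + 2.5 + 0.6) / 8 = 1.0125%
Σ(r − r̄)² = (0.3 − 1.0125)² + (1.6 − 1.0125)² + (0.2 − 1.0125)² + … = 8.7288
population σ = √(8.7288 / 8) = √1.0911 = 1.0446%
IR = r̄ / tracking error = 1.0125 / 1.0446 = 0.9693

0.97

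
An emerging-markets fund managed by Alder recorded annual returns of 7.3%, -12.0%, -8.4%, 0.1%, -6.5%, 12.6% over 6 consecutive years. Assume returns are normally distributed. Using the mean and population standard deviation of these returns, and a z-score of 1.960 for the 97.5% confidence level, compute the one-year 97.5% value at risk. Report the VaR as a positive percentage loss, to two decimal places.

μ = (7.3 − 12 − 8.4 + 0.1 − 6.5 + 12.6) / 6 = -6.90 / 6 = -1.1500%
Population std dev = √[460.9350 / 6] = 8.7648%
VaR = −(μ − z·σ) = −(-1.1500 − 1.960 × 8.7648) = −(-18.3290) = 18.3290%

18.33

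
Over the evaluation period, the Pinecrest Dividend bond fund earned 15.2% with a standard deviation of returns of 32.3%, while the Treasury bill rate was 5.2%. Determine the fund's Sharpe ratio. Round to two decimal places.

Sharpe = (Rp − Rf) / σp = (15.2% − 5.2%) / 32.3% = 10.00% / 32.3% = 0.3096

0.31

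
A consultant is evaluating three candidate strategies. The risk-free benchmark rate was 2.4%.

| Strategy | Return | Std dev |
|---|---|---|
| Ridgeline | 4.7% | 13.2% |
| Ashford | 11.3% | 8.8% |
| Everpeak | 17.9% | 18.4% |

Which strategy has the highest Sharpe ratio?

Ashford

Ridgeline: Sharpe ratio = (4.7% − 2.4%) / 13.2% = 0.174
Ashford: Sharpe ratio = (11.3% − 2.4%) / 8.8% = 1.011
Everpeak: Sharpe ratio = (17.9% − 2.4%) / 18.4% = 0.842
Highest: Ashford (1.011).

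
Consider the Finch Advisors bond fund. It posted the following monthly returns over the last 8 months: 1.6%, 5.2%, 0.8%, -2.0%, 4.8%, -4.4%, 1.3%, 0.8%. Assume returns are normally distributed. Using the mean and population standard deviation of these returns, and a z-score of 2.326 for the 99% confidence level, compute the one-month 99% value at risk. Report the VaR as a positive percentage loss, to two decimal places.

5.91

r̄ = (1.6 + 5.2 + 0.8 − 2 + 4.8 − 4.4 + 1.3 + 0.8) / 8 = 1.0125%
Σ(r − r̄)² = (1.6 − 1.0125)² + (5.2 − 1.0125)² + (0.8 − 1.0125)² + … = 70.7688
population σ = √(70.7688 / 8) = √8.8461 = 2.9742%
VaR = −(r̄ − z·σ) = −(1.0125 − 2.326 × 2.9742) = −(-5.9055) = 5.9055%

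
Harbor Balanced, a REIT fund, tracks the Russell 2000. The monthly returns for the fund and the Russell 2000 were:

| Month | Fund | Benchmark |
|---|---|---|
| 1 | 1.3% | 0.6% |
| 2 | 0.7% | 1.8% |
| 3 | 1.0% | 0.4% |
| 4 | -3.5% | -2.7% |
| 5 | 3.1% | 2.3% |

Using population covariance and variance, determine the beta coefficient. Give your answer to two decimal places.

r̄p = 0.5200%,  r̄m = 0.4800%
Cov = Σ(rp − r̄p)(rm − r̄m) / 5 = 3.5544
Var(rm) = Σ(rm − r̄m)² / 5 = 3.0376
β = Cov / Var = 3.5544 / 3.0376 = 1.1701

1.17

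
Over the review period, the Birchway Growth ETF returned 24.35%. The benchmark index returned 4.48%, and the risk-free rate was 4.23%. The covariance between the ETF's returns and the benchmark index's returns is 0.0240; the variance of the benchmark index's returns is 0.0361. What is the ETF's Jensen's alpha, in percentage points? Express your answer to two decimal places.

β = Cov / Var = 0.0240 / 0.0361 = 0.6648
E[R] = Rf + β(Rm − Rf) = 4.23% + 0.6648 × (4.48% − 4.23%) = 4.3962%
α = Rp − E[R] = 24.35% − 4.3962% = 19.9538

19.95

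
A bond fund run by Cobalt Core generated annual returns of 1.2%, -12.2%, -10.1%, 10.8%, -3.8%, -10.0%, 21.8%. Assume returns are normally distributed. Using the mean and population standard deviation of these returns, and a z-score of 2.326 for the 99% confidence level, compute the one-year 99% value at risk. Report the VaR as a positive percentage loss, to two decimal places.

27.54

r̄ = (1.2 − 12.2 − 10.1 + 10.8 − 3.8 − 10 + 21.8) / 7 = -2.30 / 7 = -0.3286%
Population σ = √[Σ(r − r̄)² / 7] = √[957.8543 / 7] = √136.8363 = 11.6977%
VaR = −(r̄ − z·σ) = −(-0.3286 − 2.326 × 11.6977) = −(-27.5375) = 27.5375%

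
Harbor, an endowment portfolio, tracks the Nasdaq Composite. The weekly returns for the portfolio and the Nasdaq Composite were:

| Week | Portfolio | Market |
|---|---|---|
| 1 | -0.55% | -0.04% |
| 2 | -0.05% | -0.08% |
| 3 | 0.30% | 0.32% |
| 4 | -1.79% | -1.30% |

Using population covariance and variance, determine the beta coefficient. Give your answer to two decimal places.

r̄p = -0.5225%,  r̄m = -0.2750%
Cov = Σ(rp − r̄p)(rm − r̄m) / 4 = 0.4686
Var(rm) = Σ(rm − r̄m)² / 4 = 0.3745
β = Cov / Var = 0.4686 / 0.3745 = 1.2513

1.25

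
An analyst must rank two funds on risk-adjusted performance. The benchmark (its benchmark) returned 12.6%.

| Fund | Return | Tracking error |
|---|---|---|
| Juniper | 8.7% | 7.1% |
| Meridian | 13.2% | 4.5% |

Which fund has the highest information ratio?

Juniper: IR = (8.7% − 12.6%) / 7.1% = -0.549
Meridian: IR = (13.2% − 12.6%) / 4.5% = 0.133
Highest: Meridian (0.133).

Meridian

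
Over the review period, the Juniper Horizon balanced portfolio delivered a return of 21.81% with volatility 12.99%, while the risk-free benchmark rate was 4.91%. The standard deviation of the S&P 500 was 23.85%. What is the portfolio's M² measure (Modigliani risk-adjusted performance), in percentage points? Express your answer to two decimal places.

35.94

Sharpe = (Rp − Rf) / σp = (21.81% − 4.91%) / 12.99% = 1.3010
M² = Rf + Sharpe × σm = 4.91% + 1.3010 × 23.85% = 35.9389%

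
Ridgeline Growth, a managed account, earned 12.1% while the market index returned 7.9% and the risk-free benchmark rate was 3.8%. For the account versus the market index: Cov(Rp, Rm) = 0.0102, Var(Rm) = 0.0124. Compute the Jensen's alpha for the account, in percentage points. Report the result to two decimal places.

β = Cov / Var = 0.0102 / 0.0124 = 0.8226
E[R] = Rf + β(Rm − Rf) = 3.8% + 0.8226 × (7.9% − 3.8%) = 7.1727%
α = Rp − E[R] = 12.1% − 7.1727% = 4.9273

4.93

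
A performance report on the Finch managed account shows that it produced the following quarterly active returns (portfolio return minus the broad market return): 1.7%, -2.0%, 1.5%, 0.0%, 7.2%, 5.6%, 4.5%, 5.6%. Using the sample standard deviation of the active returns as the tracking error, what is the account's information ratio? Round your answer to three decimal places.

0.944

Mean return μ = 24.10 / 8 = 3.0125%
Σ(r − μ)² = (1.7 − 3.0125)² + (-2 − 3.0125)² + (1.5 − 3.0125)² + … = 71.3488
σ = √[71.3488 / 7] = 3.1926%
IR = μ / tracking error = 3.0125 / 3.1926 = 0.9436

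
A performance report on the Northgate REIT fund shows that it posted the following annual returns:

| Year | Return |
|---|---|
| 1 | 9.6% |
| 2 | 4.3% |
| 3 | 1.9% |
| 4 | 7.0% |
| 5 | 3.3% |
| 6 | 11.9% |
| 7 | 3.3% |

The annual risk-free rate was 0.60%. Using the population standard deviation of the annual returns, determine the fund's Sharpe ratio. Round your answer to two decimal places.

1.54

Mean return r̄ = 41.30 / 7 = 5.9000%
Σ(r − r̄)² = 82.9800; population σ = √(82.9800/7) = 3.4430%
Sharpe = (r̄ − rf) / σ = (5.9000 − 0.6) / 3.4430 = 5.3000 / 3.4430 = 1.5394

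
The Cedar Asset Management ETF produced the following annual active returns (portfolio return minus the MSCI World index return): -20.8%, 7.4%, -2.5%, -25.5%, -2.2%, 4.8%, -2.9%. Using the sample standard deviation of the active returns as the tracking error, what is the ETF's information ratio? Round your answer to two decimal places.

μ = (-20.8 + 7.4 − 2.5 − 25.5 − 2.2 + 4.8 − 2.9) / 7 = -41.70 / 7 = -5.9571%
Sample σ = √[Σ(r − μ)² / 6] = √[931.7771 / 6] = √155.2962 = 12.4618%
IR = μ / tracking error = -5.9571 / 12.4618 = -0.4780

-0.48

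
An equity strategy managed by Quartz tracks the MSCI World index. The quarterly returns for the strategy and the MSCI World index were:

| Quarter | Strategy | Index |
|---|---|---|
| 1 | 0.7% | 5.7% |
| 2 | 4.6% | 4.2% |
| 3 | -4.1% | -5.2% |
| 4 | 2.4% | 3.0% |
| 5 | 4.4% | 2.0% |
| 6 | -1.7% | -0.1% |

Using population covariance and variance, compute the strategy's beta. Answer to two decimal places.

0.68

r̄p = 1.0500%,  r̄m = 1.6000%
Cov = Σ(rp − r̄p)(rm − r̄m) / 6 = 8.4533
Var(rm) = Σ(rm − r̄m)² / 6 = 12.4700
β = Cov / Var = 8.4533 / 12.4700 = 0.6779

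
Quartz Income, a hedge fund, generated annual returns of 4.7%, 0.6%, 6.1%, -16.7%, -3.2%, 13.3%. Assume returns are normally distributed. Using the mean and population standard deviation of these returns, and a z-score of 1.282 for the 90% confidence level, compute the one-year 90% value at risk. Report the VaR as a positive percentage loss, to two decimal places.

11.16

r̄ = (4.7 + 0.6 + 6.1 − 16.7 − 3.2 + 13.3) / 6 = 0.8000%
Σ(r − r̄)² = 521.8400; population σ = √(521.8400/6) = 9.3259%
VaR = −(r̄ − z·σ) = −(0.8000 − 1.282 × 9.3259) = −(-11.1558) = 11.1558%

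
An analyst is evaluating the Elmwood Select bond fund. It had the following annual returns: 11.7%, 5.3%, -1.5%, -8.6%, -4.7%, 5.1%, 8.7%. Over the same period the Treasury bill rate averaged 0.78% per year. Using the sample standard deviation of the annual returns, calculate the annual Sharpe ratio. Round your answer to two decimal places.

0.20

r̄ = (11.7 + 5.3 − 1.5 − 8.6 − 4.7 + 5.1 + 8.7) / 7 = 2.2857%
Sample std dev = √[328.4086 / 6] = 7.3983%
Sharpe = (r̄ − rf) / σ = (2.2857 − 0.78) / 7.3983 = 1.5057 / 7.3983 = 0.2035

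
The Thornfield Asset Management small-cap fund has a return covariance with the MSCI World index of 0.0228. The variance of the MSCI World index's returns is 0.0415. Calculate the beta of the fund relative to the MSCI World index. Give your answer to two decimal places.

β = Cov(Rp, Rm) / Var(Rm) = 0.0228 / 0.0415 = 0.5494

0.55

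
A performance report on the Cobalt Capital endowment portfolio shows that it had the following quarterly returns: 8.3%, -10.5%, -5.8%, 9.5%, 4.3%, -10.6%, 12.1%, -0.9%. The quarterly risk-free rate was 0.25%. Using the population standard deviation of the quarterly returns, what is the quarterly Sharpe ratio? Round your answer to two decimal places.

0.06

r̄ = (8.3 − 10.5 − 5.8 + 9.5 + 4.3 − 10.6 + 12.1 − 0.9) / 8 = 6.40 / 8 = 0.8000%
Σ(r − r̄)² = 575.9800; population σ = √(575.9800/8) = 8.4851%
Sharpe = (r̄ − rf) / σ = (0.8000 − 0.25) / 8.4851 = 0.5500 / 8.4851 = 0.0648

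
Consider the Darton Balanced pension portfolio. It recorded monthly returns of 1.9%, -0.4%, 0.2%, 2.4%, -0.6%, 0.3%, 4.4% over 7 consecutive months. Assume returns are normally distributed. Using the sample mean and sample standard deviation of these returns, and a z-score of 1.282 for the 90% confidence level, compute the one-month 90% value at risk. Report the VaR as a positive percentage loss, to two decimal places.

1.16

Mean return μ = 8.20 / 7 = 1.1714%
Sample σ = √[Σ(r − μ)² / 6] = √[19.7743 / 6] = √3.2957 = 1.8154%
VaR = −(μ − z·σ) = −(1.1714 − 1.282 × 1.8154) = −(-1.1559) = 1.1559%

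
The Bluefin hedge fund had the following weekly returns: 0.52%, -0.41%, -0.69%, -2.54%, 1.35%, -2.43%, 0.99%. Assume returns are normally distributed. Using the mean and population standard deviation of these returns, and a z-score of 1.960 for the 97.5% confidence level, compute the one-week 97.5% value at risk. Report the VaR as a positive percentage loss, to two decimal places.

Mean return r̄ = -3.210 / 7 = -0.4586%
Population σ = √[Σ(r − r̄)² / 7] = √[14.6017 / 7] = √2.0860 = 1.4443%
VaR = −(r̄ − z·σ) = −(-0.4586 − 1.960 × 1.4443) = −(-3.2894) = 3.2894%

3.29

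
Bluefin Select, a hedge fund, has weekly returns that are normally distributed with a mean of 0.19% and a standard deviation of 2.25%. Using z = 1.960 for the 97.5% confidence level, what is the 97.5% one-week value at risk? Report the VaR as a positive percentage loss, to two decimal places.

VaR (as % loss) = −(μ − z·σ) = −(0.19% − 1.960 × 2.25%) = −(-4.2200%) = 4.2200%

4.22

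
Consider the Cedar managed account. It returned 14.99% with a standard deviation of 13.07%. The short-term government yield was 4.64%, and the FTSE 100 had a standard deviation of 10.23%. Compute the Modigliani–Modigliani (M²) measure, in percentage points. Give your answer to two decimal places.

12.74

Sharpe = (Rp − Rf) / σp = (14.99% − 4.64%) / 13.07% = 0.7919
M² = Rf + Sharpe × σm = 4.64% + 0.7919 × 10.23% = 12.7411%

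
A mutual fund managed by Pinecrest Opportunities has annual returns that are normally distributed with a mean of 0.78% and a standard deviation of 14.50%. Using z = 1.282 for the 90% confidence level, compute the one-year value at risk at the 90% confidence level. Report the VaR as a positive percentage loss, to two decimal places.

VaR (as % loss) = −(μ − z·σ) = −(0.78% − 1.282 × 14.50%) = −(-17.8090%) = 17.8090%

17.81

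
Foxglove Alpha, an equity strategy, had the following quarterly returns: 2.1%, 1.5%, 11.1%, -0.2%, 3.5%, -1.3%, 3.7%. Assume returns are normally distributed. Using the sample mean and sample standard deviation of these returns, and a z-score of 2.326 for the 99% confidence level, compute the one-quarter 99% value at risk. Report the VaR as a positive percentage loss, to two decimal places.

Mean return μ = 20.40 / 7 = 2.9143%
Sample std dev = √[98.0886 / 6] = 4.0433%
VaR = −(μ − z·σ) = −(2.9143 − 2.326 × 4.0433) = −(-6.4904) = 6.4904%

6.49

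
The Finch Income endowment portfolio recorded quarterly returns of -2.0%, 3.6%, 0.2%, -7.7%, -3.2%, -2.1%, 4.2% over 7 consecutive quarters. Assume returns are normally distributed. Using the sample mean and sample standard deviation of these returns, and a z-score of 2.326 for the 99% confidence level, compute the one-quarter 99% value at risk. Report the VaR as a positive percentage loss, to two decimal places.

r̄ = (-2 + 3.6 + 0.2 − 7.7 − 3.2 − 2.1 + 4.2) / 7 = -1.0000%
Sample σ = √[Σ(r − r̄)² / 6] = √[101.5800 / 6] = √16.9300 = 4.1146%
VaR = −(r̄ − z·σ) = −(-1.0000 − 2.326 × 4.1146) = −(-10.5706) = 10.5706%

10.57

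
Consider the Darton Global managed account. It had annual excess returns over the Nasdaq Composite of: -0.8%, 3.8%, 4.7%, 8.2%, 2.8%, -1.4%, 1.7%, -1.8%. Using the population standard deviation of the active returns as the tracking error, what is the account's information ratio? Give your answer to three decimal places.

r̄ = (-0.8 + 3.8 + 4.7 + 8.2 + 2.8 − 1.4 + 1.7 − 1.8) / 8 = 2.1500%
Population std dev = √[83.3600 / 8] = 3.2280%
IR = r̄ / tracking error = 2.1500 / 3.2280 = 0.6660

0.666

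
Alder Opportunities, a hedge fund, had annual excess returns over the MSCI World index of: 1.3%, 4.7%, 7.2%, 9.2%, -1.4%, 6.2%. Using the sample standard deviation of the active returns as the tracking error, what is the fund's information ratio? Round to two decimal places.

r̄ = (1.3 + 4.7 + 7.2 + 9.2 − 1.4 + 6.2) / 6 = 27.20 / 6 = 4.5333%
Σ(r − r̄)² = 77.3533; sample σ = √(77.3533/5) = 3.9333%
IR = r̄ / tracking error = 4.5333 / 3.9333 = 1.1525

1.15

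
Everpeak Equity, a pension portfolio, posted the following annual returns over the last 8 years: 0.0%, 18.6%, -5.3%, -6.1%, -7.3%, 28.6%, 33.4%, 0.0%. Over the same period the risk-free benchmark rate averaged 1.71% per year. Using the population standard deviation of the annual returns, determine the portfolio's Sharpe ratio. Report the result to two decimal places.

0.39

Mean return μ = 61.90 / 8 = 7.7375%
Σ(r − μ)² = 1919.1188; population σ = √(1919.1188/8) = 15.4884%
Sharpe = (μ − rf) / σ = (7.7375 − 1.71) / 15.4884 = 6.0275 / 15.4884 = 0.3892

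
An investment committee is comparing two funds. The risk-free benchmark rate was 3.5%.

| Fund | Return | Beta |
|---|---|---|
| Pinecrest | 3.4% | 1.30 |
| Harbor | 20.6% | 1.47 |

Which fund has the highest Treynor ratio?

Harbor

Pinecrest: Treynor = (3.4% − 3.5%) / 1.30 = -0.077
Harbor: Treynor = (20.6% − 3.5%) / 1.47 = 11.633
Highest: Harbor (11.633).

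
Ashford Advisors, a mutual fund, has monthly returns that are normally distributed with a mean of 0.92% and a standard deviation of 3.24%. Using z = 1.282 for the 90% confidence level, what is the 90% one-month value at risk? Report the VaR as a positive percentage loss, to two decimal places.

VaR (as % loss) = −(μ − z·σ) = −(0.92% − 1.282 × 3.24%) = −(-3.23368%) = 3.23368%

3.23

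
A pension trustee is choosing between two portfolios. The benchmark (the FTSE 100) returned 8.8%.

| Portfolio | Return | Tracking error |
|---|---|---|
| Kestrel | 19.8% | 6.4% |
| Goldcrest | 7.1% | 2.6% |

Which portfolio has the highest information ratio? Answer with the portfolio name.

Kestrel: IR = (19.8% − 8.8%) / 6.4% = 1.719
Goldcrest: IR = (7.1% − 8.8%) / 2.6% = -0.654
Highest: Kestrel (1.719).

Kestrel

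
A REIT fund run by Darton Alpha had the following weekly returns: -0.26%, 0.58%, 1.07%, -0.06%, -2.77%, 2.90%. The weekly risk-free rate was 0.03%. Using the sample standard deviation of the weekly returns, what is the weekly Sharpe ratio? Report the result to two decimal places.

0.11

r̄ = (-0.26 + 0.58 + 1.07 − 0.06 − 2.77 + 2.9) / 6 = 1.460 / 6 = 0.2433%
Σ(r − r̄)² = (-0.26 − 0.2433)² + (0.58 − 0.2433)² + (1.07 − 0.2433)² + … = 17.2801
sample σ = √(17.2801 / 5) = √3.4560 = 1.8590%
Sharpe = (r̄ − rf) / σ = (0.2433 − 0.03) / 1.8590 = 0.2133 / 1.8590 = 0.1147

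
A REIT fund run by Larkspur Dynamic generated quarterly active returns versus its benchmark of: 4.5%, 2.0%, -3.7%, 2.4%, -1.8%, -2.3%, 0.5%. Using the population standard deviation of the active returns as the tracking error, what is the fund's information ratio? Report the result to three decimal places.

0.084

r̄ = (4.5 + 2 − 3.7 + 2.4 − 1.8 − 2.3 + 0.5) / 7 = 0.2286%
Population σ = √[Σ(r − r̄)² / 7] = √[52.1143 / 7] = √7.4449 = 2.7285%
IR = r̄ / tracking error = 0.2286 / 2.7285 = 0.0838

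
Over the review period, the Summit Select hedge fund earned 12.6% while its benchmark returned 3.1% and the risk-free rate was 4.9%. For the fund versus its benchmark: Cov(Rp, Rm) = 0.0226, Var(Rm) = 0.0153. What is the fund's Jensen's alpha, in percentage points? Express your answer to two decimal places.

β = Cov / Var = 0.0226 / 0.0153 = 1.4771
E[R] = Rf + β(Rm − Rf) = 4.9% + 1.4771 × (3.1% − 4.9%) = 2.2412%
α = Rp − E[R] = 12.6% − 2.2412% = 10.3588

10.36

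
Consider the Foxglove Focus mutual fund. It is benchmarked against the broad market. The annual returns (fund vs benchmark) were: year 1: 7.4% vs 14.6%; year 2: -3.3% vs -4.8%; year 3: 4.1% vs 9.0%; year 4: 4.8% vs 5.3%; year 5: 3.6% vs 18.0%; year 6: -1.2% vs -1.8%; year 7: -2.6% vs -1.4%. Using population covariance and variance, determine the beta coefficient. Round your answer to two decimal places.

0.41

r̄p = 1.8286%,  r̄m = 5.5571%
Cov = Σ(rp − r̄p)(rm − r̄m) / 7 = 26.5269
Var(rm) = Σ(rm − r̄m)² / 7 = 65.4739
β = Cov / Var = 26.5269 / 65.4739 = 0.4052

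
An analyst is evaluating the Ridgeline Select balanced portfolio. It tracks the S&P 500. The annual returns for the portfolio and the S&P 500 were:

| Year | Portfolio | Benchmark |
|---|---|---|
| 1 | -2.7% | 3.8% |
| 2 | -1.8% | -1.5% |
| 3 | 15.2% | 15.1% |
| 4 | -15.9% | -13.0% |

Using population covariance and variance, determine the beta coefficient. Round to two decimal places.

r̄p = -1.3000%,  r̄m = 1.1000%
Cov = Σ(rp − r̄p)(rm − r̄m) / 4 = 108.5950
Var(rm) = Σ(rm − r̄m)² / 4 = 102.2150
β = Cov / Var = 108.5950 / 102.2150 = 1.0624

1.06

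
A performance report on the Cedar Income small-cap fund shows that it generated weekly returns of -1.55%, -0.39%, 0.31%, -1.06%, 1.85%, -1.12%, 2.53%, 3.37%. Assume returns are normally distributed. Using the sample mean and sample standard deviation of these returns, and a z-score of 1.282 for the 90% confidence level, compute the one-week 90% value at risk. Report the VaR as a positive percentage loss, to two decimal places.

Mean return μ = 3.940 / 8 = 0.4925%
Sample σ = √[Σ(r − μ)² / 7] = √[24.2686 / 7] = √3.4669 = 1.8620%
VaR = −(μ − z·σ) = −(0.4925 − 1.282 × 1.8620) = −(-1.8946) = 1.8946%

1.89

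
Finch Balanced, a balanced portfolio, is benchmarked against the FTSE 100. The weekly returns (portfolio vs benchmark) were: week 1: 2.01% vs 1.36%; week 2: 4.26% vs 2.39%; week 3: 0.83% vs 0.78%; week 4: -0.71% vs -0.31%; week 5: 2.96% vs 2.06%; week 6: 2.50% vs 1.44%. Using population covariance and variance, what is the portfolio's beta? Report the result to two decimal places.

1.77

r̄p = 1.9750%,  r̄m = 1.2867%
Cov = Σ(rp − r̄p)(rm − r̄m) / 6 = 1.3722
Var(rm) = Σ(rm − r̄m)² / 6 = 0.7751
β = Cov / Var = 1.3722 / 0.7751 = 1.7704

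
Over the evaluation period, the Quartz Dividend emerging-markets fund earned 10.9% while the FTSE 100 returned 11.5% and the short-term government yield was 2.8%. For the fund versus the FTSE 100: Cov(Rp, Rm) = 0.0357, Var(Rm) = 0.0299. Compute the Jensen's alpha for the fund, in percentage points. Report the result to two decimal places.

-2.29

β = Cov / Var = 0.0357 / 0.0299 = 1.1940
E[R] = Rf + β(Rm − Rf) = 2.8% + 1.1940 × (11.5% − 2.8%) = 13.1878%
α = Rp − E[R] = 10.9% − 13.1878% = -2.2878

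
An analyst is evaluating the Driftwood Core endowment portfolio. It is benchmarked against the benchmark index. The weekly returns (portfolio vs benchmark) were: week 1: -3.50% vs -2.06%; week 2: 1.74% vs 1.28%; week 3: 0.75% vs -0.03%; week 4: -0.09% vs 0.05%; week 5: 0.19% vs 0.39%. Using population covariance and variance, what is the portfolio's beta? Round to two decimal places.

1.57

r̄p = -0.1820%,  r̄m = -0.0740%
Cov = Σ(rp − r̄p)(rm − r̄m) / 5 = 1.8834
Var(rm) = Σ(rm − r̄m)² / 5 = 1.2020
β = Cov / Var = 1.8834 / 1.2020 = 1.5669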